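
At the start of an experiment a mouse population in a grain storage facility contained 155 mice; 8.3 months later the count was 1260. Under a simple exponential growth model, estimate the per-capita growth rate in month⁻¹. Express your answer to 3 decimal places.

0.252 per month

From N(t) = N₀·e^(rt): e^(r·8.3) = 1260/155 = 8.129.
r·8.3 = ln(8.129) = 2.0954, so r = 2.0954/8.3 = 0.25246.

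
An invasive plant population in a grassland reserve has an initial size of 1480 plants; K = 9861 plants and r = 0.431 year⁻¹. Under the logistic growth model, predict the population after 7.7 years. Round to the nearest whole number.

A = (K − N₀)/N₀ = (9861 − 1480)/1480 = 5.6628.
N(t) = K/(1 + A·e^(−rt)) = 9861/(1 + 5.6628×e^(−0.431×7.7)).
e^(−3.319) = 0.0362; denominator = 1 + 5.6628×0.0362 = 1.205.
N = 9861/1.205 = 8183.44.

8183 plants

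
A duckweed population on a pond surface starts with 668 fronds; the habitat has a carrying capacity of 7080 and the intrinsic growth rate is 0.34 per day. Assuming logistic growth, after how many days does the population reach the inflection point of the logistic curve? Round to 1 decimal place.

Logistic growth is fastest at N = K/2 = 3540.
A = (K − N₀)/N₀ = 9.5988. Set K/(1 + A·e^(−rt)) = K/2 → A·e^(−rt) = 1.
e^(−0.34t) = 1/9.5988 = 0.10418, so t = ln(9.5988)/0.34 = 2.2616/0.34 = 6.6519.

6.7 days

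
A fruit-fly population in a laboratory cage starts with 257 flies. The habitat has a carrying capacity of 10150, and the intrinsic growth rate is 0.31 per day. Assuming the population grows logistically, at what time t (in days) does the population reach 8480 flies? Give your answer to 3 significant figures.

A = (K − N₀)/N₀ = (10150 − 257)/257 = 38.494.
Solve 10150/(1 + 38.494·e^(−0.31t)) = 8480: 1 + 38.494·e^(−0.31t) = 1.1969, so e^(−0.31t) = 0.00511594.
−0.31·t = ln(0.00511594) = -5.2754, so t = 5.2754/0.31 = 17.017.

17.0 days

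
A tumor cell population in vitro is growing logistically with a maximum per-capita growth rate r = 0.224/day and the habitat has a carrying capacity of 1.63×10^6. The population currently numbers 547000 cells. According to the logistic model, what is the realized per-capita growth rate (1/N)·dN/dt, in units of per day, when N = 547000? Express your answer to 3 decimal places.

(1/N)·dN/dt = r(1 − N/K) = 0.224 × (1 − 547000/1.63×10^6).
= 0.224 × 0.66442 = 0.14883.

0.149 per day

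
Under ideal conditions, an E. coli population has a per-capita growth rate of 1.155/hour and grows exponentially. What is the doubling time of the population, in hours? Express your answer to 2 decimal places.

Doubling time t_d = ln(2)/r = 0.6931/1.155 = 0.60013.

0.60 hours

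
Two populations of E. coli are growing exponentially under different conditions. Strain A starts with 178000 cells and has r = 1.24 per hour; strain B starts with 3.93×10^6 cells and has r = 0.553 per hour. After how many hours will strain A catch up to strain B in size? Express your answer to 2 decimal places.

Set 178000·e^(1.24t) = 3.93×10^6·e^(0.553t).
e^((1.24 − 0.553)t) = 3.93×10^6/178000 → e^(0.687·t) = 22.079.
0.687·t = ln(22.079) = 3.0946, so t = 3.0946/0.687 = 4.5045.

4.50 hours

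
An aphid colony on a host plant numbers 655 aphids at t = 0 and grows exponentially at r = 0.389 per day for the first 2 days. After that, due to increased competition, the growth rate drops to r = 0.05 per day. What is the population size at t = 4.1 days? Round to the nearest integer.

1584 aphids

Phase 1: N(2) = 655·e^(0.389×2) = 655·e^0.778 = 1426.01.
Phase 2 runs for 4.1 − 2 = 2.1 days at r = 0.05.
N(4.1) = 1426.01·e^(0.05×2.1) = 1426.01·e^0.105 = 1583.88.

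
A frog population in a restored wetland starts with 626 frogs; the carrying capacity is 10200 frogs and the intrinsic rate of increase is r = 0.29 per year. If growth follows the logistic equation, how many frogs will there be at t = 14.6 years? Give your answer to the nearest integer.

A = (K − N₀)/N₀ = (10200 − 626)/626 = 15.294.
N(t) = K/(1 + A·e^(−rt)) = 10200/(1 + 15.294×e^(−0.29×14.6)).
e^(−4.234) = 0.014494; denominator = 1 + 15.294×0.014494 = 1.2217.
N = 10200/1.2217 = 8349.19.

8349 frogs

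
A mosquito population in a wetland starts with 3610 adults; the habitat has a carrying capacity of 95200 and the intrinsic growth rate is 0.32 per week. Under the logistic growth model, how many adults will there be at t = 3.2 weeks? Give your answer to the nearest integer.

A = (K − N₀)/N₀ = (95200 − 3610)/3610 = 25.371.
N(t) = K/(1 + A·e^(−rt)) = 95200/(1 + 25.371×e^(−0.32×3.2)).
e^(−1.024) = 0.35916; denominator = 1 + 25.371×0.35916 = 10.112.
N = 95200/10.112 = 9414.37.

9414 adults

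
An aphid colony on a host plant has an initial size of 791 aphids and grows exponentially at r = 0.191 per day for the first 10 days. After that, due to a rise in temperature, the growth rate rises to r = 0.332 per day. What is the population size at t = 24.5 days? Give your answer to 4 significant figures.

658200 aphids

Phase 1: N(10) = 791·e^(0.191×10) = 791·e^1.91 = 5341.69.
Phase 2 runs for 24.5 − 10 = 14.5 days at r = 0.332.
N(24.5) = 5341.69·e^(0.332×14.5) = 5341.69·e^4.814 = 658222.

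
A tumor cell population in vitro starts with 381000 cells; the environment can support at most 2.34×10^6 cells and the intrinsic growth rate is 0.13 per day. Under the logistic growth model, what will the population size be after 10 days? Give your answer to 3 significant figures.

A = (K − N₀)/N₀ = (2.34×10^6 − 381000)/381000 = 5.1417.
N(t) = K/(1 + A·e^(−rt)) = 2.34×10^6/(1 + 5.1417×e^(−0.13×10)).
e^(−1.3) = 0.27253; denominator = 1 + 5.1417×0.27253 = 2.4013.
N = 2.34×10^6/2.4013 = 974478.

974000 cells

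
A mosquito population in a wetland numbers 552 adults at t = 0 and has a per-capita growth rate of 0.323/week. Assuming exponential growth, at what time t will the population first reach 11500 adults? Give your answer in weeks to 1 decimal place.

Set N₀·e^(rt) = 11500: e^(0.323·t) = 11500/552 = 20.833.
0.323·t = ln(20.833) = 3.0366, so t = 3.0366/0.323 = 9.4011.

9.4 weeks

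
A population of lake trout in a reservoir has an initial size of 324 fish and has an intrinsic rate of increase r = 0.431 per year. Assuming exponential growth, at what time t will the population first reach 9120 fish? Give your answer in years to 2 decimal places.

Set N₀·e^(rt) = 9120: e^(0.431·t) = 9120/324 = 28.148.
0.431·t = ln(28.148) = 3.3375, so t = 3.3375/0.431 = 7.7436.

7.74 years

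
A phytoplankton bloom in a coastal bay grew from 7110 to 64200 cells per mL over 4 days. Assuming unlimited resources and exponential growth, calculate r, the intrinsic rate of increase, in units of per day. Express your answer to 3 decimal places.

0.550 per day

From N(t) = N₀·e^(rt): e^(r·4) = 64200/7110 = 9.0295.
r·4 = ln(9.0295) = 2.2005, so r = 2.2005/4 = 0.55013.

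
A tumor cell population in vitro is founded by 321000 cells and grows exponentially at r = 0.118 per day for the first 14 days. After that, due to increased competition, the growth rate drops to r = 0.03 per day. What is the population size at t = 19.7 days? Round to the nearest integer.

Phase 1: N(14) = 321000·e^(0.118×14) = 321000·e^1.652 = 1.674787×10^6.
Phase 2 runs for 19.7 − 14 = 5.7 days at r = 0.03.
N(19.7) = 1.674787×10^6·e^(0.03×5.7) = 1.674787×10^6·e^0.171 = 1.987119×10^6.

1987119 cells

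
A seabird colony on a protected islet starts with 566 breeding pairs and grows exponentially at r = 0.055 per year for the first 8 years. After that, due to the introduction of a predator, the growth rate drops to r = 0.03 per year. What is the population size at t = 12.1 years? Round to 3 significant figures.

Phase 1: N(8) = 566·e^(0.055×8) = 566·e^0.44 = 878.832.
Phase 2 runs for 12.1 − 8 = 4.1 years at r = 0.03.
N(12.1) = 878.832·e^(0.03×4.1) = 878.832·e^0.123 = 993.858.

994 breeding pairs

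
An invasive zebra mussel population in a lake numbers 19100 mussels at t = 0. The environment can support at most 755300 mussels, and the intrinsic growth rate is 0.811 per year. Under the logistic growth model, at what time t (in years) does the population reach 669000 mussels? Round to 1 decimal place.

A = (K − N₀)/N₀ = (755300 − 19100)/19100 = 38.545.
Solve 755300/(1 + 38.545·e^(−0.811t)) = 669000: 1 + 38.545·e^(−0.811t) = 1.129, so e^(−0.811t) = 0.00334674.
−0.811·t = ln(0.00334674) = -5.6998, so t = 5.6998/0.811 = 7.0281.

7.0 years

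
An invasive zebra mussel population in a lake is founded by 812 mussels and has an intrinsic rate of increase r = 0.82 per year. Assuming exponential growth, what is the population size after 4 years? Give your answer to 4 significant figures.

N(t) = N₀·e^(rt) = 812 × e^(0.82×4) = 812 × e^3.28.
e^3.28 ≈ 26.576, so N ≈ 812 × 26.576 = 21579.5.

21580 mussels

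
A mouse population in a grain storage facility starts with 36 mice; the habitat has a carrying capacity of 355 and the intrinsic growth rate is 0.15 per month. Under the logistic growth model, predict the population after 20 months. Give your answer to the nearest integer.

246 mice

A = (K − N₀)/N₀ = (355 − 36)/36 = 8.8611.
N(t) = K/(1 + A·e^(−rt)) = 355/(1 + 8.8611×e^(−0.15×20)).
e^(−3) = 0.049787; denominator = 1 + 8.8611×0.049787 = 1.4412.
N = 355/1.4412 = 246.328.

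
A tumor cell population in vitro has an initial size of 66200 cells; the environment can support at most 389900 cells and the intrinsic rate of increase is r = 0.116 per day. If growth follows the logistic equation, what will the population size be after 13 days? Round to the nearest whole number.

187240 cells

A = (K − N₀)/N₀ = (389900 − 66200)/66200 = 4.8897.
N(t) = K/(1 + A·e^(−rt)) = 389900/(1 + 4.8897×e^(−0.116×13)).
e^(−1.508) = 0.22135; denominator = 1 + 4.8897×0.22135 = 2.0824.
N = 389900/2.0824 = 187240.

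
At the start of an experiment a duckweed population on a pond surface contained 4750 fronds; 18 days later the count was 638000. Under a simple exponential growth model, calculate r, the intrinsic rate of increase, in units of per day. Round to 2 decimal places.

0.27 per day

From N(t) = N₀·e^(rt): e^(r·18) = 638000/4750 = 134.32.
r·18 = ln(134.32) = 4.9002, so r = 4.9002/18 = 0.27223.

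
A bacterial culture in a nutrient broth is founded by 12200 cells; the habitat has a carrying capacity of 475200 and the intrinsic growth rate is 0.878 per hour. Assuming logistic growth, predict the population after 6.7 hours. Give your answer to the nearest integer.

A = (K − N₀)/N₀ = (475200 − 12200)/12200 = 37.951.
N(t) = K/(1 + A·e^(−rt)) = 475200/(1 + 37.951×e^(−0.878×6.7)).
e^(−5.883) = 0.0027875; denominator = 1 + 37.951×0.0027875 = 1.1058.
N = 475200/1.1058 = 429738.

429738 cells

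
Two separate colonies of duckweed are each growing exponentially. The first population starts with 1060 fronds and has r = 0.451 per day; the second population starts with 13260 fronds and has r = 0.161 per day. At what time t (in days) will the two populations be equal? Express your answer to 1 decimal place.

Set 1060·e^(0.451t) = 13260·e^(0.161t).
e^((0.451 − 0.161)t) = 13260/1060 → e^(0.29·t) = 12.509.
0.29·t = ln(12.509) = 2.5265, so t = 2.5265/0.29 = 8.712.

8.7 days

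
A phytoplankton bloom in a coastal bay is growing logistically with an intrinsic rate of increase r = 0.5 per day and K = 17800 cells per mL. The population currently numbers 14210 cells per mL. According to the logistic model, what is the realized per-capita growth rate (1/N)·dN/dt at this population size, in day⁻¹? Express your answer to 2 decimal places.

(1/N)·dN/dt = r(1 − N/K) = 0.5 × (1 − 14210/17800).
= 0.5 × 0.20169 = 0.10084.

0.10 per day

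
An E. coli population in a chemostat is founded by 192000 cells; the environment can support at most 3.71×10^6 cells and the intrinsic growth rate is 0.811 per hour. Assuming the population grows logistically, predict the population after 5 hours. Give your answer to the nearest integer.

2815647 cells

A = (K − N₀)/N₀ = (3.71×10^6 − 192000)/192000 = 18.323.
N(t) = K/(1 + A·e^(−rt)) = 3.71×10^6/(1 + 18.323×e^(−0.811×5)).
e^(−4.055) = 0.017335; denominator = 1 + 18.323×0.017335 = 1.3176.
N = 3.71×10^6/1.3176 = 2.815647×10^6.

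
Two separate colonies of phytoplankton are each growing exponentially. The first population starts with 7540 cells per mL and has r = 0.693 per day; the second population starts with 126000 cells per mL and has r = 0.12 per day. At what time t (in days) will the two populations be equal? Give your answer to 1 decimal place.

4.9 days

Set 7540·e^(0.693t) = 126000·e^(0.12t).
e^((0.693 − 0.12)t) = 126000/7540 → e^(0.573·t) = 16.711.
0.573·t = ln(16.711) = 2.8161, so t = 2.8161/0.573 = 4.9146.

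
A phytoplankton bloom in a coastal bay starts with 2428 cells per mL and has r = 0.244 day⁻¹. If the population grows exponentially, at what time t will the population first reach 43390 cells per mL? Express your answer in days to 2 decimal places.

Set N₀·e^(rt) = 43390: e^(0.244·t) = 43390/2428 = 17.871.
0.244·t = ln(17.871) = 2.8832, so t = 2.8832/0.244 = 11.816.

11.82 days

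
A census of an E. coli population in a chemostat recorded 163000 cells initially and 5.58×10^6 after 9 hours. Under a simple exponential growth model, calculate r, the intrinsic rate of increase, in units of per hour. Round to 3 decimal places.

0.393 per hour

From N(t) = N₀·e^(rt): e^(r·9) = 5.58×10^6/163000 = 34.233.
r·9 = ln(34.233) = 3.5332, so r = 3.5332/9 = 0.39258.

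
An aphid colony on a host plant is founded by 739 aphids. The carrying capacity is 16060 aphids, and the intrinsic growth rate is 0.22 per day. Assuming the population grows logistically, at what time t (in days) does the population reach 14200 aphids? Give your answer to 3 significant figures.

23.0 days

A = (K − N₀)/N₀ = (16060 − 739)/739 = 20.732.
Solve 16060/(1 + 20.732·e^(−0.22t)) = 14200: 1 + 20.732·e^(−0.22t) = 1.131, so e^(−0.22t) = 0.00631803.
−0.22·t = ln(0.00631803) = -5.0643, so t = 5.0643/0.22 = 23.02.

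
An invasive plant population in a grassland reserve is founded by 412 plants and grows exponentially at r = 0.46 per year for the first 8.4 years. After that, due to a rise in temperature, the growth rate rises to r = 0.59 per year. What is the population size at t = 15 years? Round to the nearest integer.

964170 plants

Phase 1: N(8.4) = 412·e^(0.46×8.4) = 412·e^3.864 = 19634.1.
Phase 2 runs for 15 − 8.4 = 6.6 years at r = 0.59.
N(15) = 19634.1·e^(0.59×6.6) = 19634.1·e^3.894 = 964170.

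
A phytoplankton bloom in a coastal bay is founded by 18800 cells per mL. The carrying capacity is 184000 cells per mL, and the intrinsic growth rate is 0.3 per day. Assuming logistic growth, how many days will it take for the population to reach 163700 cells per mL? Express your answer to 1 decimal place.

14.2 days

A = (K − N₀)/N₀ = (184000 − 18800)/18800 = 8.7872.
Solve 184000/(1 + 8.7872·e^(−0.3t)) = 163700: 1 + 8.7872·e^(−0.3t) = 1.124, so e^(−0.3t) = 0.0141122.
−0.3·t = ln(0.0141122) = -4.2607, so t = 4.2607/0.3 = 14.202.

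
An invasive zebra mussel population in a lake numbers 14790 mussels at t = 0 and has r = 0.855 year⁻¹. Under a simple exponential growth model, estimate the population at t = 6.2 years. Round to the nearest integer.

2965946 mussels

N(t) = N₀·e^(rt) = 14790 × e^(0.855×6.2) = 14790 × e^5.301.
e^5.301 ≈ 200.54, so N ≈ 14790 × 200.54 = 2.965946×10^6.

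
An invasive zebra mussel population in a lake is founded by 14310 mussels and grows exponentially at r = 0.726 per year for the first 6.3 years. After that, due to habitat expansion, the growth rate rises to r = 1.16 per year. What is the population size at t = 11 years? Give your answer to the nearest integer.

323436665 mussels

Phase 1: N(6.3) = 14310·e^(0.726×6.3) = 14310·e^4.574 = 1.386806×10^6.
Phase 2 runs for 11 − 6.3 = 4.7 years at r = 1.16.
N(11) = 1.386806×10^6·e^(1.16×4.7) = 1.386806×10^6·e^5.452 = 3.234367×10^8.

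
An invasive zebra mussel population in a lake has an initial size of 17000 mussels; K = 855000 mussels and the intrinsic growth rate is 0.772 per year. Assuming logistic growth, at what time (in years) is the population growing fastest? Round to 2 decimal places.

5.05 years

Logistic growth is fastest at N = K/2 = 427500.
A = (K − N₀)/N₀ = 49.294. Set K/(1 + A·e^(−rt)) = K/2 → A·e^(−rt) = 1.
e^(−0.772t) = 1/49.294 = 0.0202864, so t = ln(49.294)/0.772 = 3.8978/0.772 = 5.049.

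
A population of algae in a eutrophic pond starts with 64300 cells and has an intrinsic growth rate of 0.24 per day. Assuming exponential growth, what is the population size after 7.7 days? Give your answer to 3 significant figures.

408000 cells

N(t) = N₀·e^(rt) = 64300 × e^(0.24×7.7) = 64300 × e^1.848.
e^1.848 ≈ 6.3471, so N ≈ 64300 × 6.3471 = 408119.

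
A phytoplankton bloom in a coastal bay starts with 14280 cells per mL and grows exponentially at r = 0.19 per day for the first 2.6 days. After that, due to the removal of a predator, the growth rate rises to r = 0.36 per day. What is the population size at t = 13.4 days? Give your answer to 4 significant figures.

Phase 1: N(2.6) = 14280·e^(0.19×2.6) = 14280·e^0.494 = 23402.9.
Phase 2 runs for 13.4 − 2.6 = 10.8 days at r = 0.36.
N(13.4) = 23402.9·e^(0.36×10.8) = 23402.9·e^3.888 = 1.14237×10^6.

1142000 cells per mL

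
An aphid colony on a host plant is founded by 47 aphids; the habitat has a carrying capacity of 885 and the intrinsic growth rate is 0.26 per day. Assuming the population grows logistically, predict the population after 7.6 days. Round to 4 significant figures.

A = (K − N₀)/N₀ = (885 − 47)/47 = 17.83.
N(t) = K/(1 + A·e^(−rt)) = 885/(1 + 17.83×e^(−0.26×7.6)).
e^(−1.976) = 0.13862; denominator = 1 + 17.83×0.13862 = 3.4716.
N = 885/3.4716 = 254.925.

254.9 aphids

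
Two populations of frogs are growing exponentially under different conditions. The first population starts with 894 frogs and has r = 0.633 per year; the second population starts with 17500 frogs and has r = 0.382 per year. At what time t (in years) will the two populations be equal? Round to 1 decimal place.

11.8 years

Set 894·e^(0.633t) = 17500·e^(0.382t).
e^((0.633 − 0.382)t) = 17500/894 → e^(0.251·t) = 19.575.
0.251·t = ln(19.575) = 2.9743, so t = 2.9743/0.251 = 11.85.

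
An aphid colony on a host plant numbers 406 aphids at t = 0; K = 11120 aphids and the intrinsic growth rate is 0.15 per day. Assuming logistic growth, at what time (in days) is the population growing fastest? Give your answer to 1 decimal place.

Logistic growth is fastest at N = K/2 = 5560.
A = (K − N₀)/N₀ = 26.389. Set K/(1 + A·e^(−rt)) = K/2 → A·e^(−rt) = 1.
e^(−0.15t) = 1/26.389 = 0.0378943, so t = ln(26.389)/0.15 = 3.273/0.15 = 21.82.

21.8 days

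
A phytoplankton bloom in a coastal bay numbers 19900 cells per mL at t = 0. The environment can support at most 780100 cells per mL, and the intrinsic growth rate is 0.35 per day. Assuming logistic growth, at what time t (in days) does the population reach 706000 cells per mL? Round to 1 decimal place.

A = (K − N₀)/N₀ = (780100 − 19900)/19900 = 38.201.
Solve 780100/(1 + 38.201·e^(−0.35t)) = 706000: 1 + 38.201·e^(−0.35t) = 1.105, so e^(−0.35t) = 0.00274751.
−0.35·t = ln(0.00274751) = -5.8971, so t = 5.8971/0.35 = 16.849.

16.8 days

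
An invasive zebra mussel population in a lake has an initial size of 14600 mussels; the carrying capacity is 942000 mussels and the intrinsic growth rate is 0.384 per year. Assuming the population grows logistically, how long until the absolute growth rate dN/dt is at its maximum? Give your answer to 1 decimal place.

Logistic growth is fastest at N = K/2 = 471000.
A = (K − N₀)/N₀ = 63.521. Set K/(1 + A·e^(−rt)) = K/2 → A·e^(−rt) = 1.
e^(−0.384t) = 1/63.521 = 0.0157429, so t = ln(63.521)/0.384 = 4.1514/0.384 = 10.811.

10.8 years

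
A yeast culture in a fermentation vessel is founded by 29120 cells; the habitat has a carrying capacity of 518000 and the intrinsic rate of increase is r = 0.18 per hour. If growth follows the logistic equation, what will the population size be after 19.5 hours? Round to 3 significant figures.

345000 cells

A = (K − N₀)/N₀ = (518000 − 29120)/29120 = 16.788.
N(t) = K/(1 + A·e^(−rt)) = 518000/(1 + 16.788×e^(−0.18×19.5)).
e^(−3.51) = 0.029897; denominator = 1 + 16.788×0.029897 = 1.5019.
N = 518000/1.5019 = 344891.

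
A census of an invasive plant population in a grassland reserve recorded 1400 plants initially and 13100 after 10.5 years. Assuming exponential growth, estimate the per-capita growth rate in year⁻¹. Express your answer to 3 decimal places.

0.213 per year

From N(t) = N₀·e^(rt): e^(r·10.5) = 13100/1400 = 9.3571.
r·10.5 = ln(9.3571) = 2.2361, so r = 2.2361/10.5 = 0.21297.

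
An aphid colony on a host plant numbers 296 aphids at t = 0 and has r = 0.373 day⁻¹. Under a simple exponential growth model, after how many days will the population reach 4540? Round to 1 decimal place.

Set N₀·e^(rt) = 4540: e^(0.373·t) = 4540/296 = 15.338.
0.373·t = ln(15.338) = 2.7303, so t = 2.7303/0.373 = 7.3199.

7.3 days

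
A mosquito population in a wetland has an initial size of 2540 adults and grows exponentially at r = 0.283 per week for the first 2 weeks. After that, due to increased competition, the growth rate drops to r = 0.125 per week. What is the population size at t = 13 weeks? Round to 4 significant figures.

Phase 1: N(2) = 2540·e^(0.283×2) = 2540·e^0.566 = 4473.47.
Phase 2 runs for 13 − 2 = 11 weeks at r = 0.125.
N(13) = 4473.47·e^(0.125×11) = 4473.47·e^1.375 = 17692.9.

17690 adults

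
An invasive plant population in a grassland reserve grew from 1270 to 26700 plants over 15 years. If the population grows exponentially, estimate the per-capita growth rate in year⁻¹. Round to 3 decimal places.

From N(t) = N₀·e^(rt): e^(r·15) = 26700/1270 = 21.024.
r·15 = ln(21.024) = 3.0456, so r = 3.0456/15 = 0.20304.

0.203 per year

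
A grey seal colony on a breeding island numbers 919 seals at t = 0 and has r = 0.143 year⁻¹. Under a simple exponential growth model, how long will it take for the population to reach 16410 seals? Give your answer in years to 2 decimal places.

Set N₀·e^(rt) = 16410: e^(0.143·t) = 16410/919 = 17.856.
0.143·t = ln(17.856) = 2.8824, so t = 2.8824/0.143 = 20.156.

20.16 years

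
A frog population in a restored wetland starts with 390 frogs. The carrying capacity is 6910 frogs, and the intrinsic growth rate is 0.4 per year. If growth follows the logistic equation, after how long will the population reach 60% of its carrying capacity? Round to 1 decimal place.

A = (K − N₀)/N₀ = (6910 − 390)/390 = 16.718.
Solve 6910/(1 + 16.718·e^(−0.4t)) = 4146: 1 + 16.718·e^(−0.4t) = 1.6667, so e^(−0.4t) = 0.0398773.
−0.4·t = ln(0.0398773) = -3.2219, so t = 3.2219/0.4 = 8.0549.

8.1 years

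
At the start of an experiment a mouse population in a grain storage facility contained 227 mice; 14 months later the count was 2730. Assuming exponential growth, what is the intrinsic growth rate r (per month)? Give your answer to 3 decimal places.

From N(t) = N₀·e^(rt): e^(r·14) = 2730/227 = 12.026.
r·14 = ln(12.026) = 2.4871, so r = 2.4871/14 = 0.17765.

0.178 per month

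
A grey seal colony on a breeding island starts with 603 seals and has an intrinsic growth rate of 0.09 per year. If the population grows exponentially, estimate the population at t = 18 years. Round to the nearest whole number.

N(t) = N₀·e^(rt) = 603 × e^(0.09×18) = 603 × e^1.62.
e^1.62 ≈ 5.0531, so N ≈ 603 × 5.0531 = 3047.01.

3047 seals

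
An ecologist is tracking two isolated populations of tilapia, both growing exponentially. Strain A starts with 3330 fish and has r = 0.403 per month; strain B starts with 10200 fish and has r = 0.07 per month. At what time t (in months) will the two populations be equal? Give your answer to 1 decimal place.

3.4 months

Set 3330·e^(0.403t) = 10200·e^(0.07t).
e^((0.403 − 0.07)t) = 10200/3330 → e^(0.333·t) = 3.0631.
0.333·t = ln(3.0631) = 1.1194, so t = 1.1194/0.333 = 3.3616.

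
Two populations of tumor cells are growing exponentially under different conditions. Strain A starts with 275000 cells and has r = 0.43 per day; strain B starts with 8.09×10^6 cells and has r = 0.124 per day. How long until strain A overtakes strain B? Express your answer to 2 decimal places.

11.05 days

Set 275000·e^(0.43t) = 8.09×10^6·e^(0.124t).
e^((0.43 − 0.124)t) = 8.09×10^6/275000 → e^(0.306·t) = 29.418.
0.306·t = ln(29.418) = 3.3816, so t = 3.3816/0.306 = 11.051.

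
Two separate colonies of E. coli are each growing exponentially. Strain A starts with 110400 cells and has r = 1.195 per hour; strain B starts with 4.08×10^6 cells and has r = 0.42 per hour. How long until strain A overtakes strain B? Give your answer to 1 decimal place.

4.7 hours

Set 110400·e^(1.195t) = 4.08×10^6·e^(0.42t).
e^((1.195 − 0.42)t) = 4.08×10^6/110400 → e^(0.775·t) = 36.957.
0.775·t = ln(36.957) = 3.6097, so t = 3.6097/0.775 = 4.6577.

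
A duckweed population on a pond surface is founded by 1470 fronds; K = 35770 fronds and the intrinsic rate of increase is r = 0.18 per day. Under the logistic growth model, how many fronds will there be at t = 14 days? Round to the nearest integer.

12431 fronds

A = (K − N₀)/N₀ = (35770 − 1470)/1470 = 23.333.
N(t) = K/(1 + A·e^(−rt)) = 35770/(1 + 23.333×e^(−0.18×14)).
e^(−2.52) = 0.08046; denominator = 1 + 23.333×0.08046 = 2.8774.
N = 35770/2.8774 = 12431.4.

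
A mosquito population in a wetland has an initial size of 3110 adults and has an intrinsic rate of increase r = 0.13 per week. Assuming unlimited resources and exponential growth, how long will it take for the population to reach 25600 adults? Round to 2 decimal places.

Set N₀·e^(rt) = 25600: e^(0.13·t) = 25600/3110 = 8.2315.
0.13·t = ln(8.2315) = 2.108, so t = 2.108/0.13 = 16.215.

16.22 weeks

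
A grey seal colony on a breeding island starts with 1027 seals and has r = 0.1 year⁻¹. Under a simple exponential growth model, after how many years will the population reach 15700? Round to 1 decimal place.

Set N₀·e^(rt) = 15700: e^(0.1·t) = 15700/1027 = 15.287.
0.1·t = ln(15.287) = 2.727, so t = 2.727/0.1 = 27.27.

27.3 years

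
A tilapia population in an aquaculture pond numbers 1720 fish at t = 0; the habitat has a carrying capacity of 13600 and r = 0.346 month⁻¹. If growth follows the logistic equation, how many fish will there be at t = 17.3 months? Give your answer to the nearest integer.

A = (K − N₀)/N₀ = (13600 − 1720)/1720 = 6.907.
N(t) = K/(1 + A·e^(−rt)) = 13600/(1 + 6.907×e^(−0.346×17.3)).
e^(−5.986) = 0.0025142; denominator = 1 + 6.907×0.0025142 = 1.0174.
N = 13600/1.0174 = 13367.9.

13368 fish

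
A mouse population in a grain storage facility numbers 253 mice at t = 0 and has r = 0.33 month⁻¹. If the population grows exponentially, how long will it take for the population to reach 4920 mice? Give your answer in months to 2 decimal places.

Set N₀·e^(rt) = 4920: e^(0.33·t) = 4920/253 = 19.447.
0.33·t = ln(19.447) = 2.9677, so t = 2.9677/0.33 = 8.993.

8.99 months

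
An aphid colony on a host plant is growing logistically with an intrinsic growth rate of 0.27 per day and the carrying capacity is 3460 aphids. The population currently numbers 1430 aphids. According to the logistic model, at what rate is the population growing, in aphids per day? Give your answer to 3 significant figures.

dN/dt = rN(1 − N/K) = 0.27 × 1430 × (1 − 1430/3460).
1 − 1430/3460 = 0.58671; dN/dt = 0.27 × 1430 × 0.58671 = 226.53.

227 aphids per day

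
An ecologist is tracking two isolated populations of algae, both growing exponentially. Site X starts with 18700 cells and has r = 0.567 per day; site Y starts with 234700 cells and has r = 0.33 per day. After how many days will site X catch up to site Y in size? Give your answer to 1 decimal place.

10.7 days

Set 18700·e^(0.567t) = 234700·e^(0.33t).
e^((0.567 − 0.33)t) = 234700/18700 → e^(0.237·t) = 12.551.
0.237·t = ln(12.551) = 2.5298, so t = 2.5298/0.237 = 10.674.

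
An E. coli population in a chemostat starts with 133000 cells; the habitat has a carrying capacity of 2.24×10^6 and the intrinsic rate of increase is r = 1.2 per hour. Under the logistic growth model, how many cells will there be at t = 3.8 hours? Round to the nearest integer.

1921525 cells

A = (K − N₀)/N₀ = (2.24×10^6 − 133000)/133000 = 15.842.
N(t) = K/(1 + A·e^(−rt)) = 2.24×10^6/(1 + 15.842×e^(−1.2×3.8)).
e^(−4.56) = 0.010462; denominator = 1 + 15.842×0.010462 = 1.1657.
N = 2.24×10^6/1.1657 = 1.921525×10^6.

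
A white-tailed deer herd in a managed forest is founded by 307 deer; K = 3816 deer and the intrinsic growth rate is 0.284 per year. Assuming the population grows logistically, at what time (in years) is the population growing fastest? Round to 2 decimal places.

Logistic growth is fastest at N = K/2 = 1908.
A = (K − N₀)/N₀ = 11.43. Set K/(1 + A·e^(−rt)) = K/2 → A·e^(−rt) = 1.
e^(−0.284t) = 1/11.43 = 0.0874893, so t = ln(11.43)/0.284 = 2.4362/0.284 = 8.5783.

8.58 years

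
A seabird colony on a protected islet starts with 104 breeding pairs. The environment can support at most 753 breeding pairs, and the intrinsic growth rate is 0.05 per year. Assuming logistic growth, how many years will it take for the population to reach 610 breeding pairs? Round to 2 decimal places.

65.63 years

A = (K − N₀)/N₀ = (753 − 104)/104 = 6.2404.
Solve 753/(1 + 6.2404·e^(−0.05t)) = 610: 1 + 6.2404·e^(−0.05t) = 1.2344, so e^(−0.05t) = 0.037566.
−0.05·t = ln(0.037566) = -3.2817, so t = 3.2817/0.05 = 65.633.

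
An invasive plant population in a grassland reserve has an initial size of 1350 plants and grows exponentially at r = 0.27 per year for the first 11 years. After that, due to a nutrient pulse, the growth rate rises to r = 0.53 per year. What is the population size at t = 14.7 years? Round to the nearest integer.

186999 plants

Phase 1: N(11) = 1350·e^(0.27×11) = 1350·e^2.97 = 26314.1.
Phase 2 runs for 14.7 − 11 = 3.7 years at r = 0.53.
N(14.7) = 26314.1·e^(0.53×3.7) = 26314.1·e^1.961 = 186999.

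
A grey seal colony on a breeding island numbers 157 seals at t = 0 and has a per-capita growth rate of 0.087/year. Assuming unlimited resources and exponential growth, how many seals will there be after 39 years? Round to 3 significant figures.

4670 seals

N(t) = N₀·e^(rt) = 157 × e^(0.087×39) = 157 × e^3.393.
e^3.393 ≈ 29.755, so N ≈ 157 × 29.755 = 4671.55.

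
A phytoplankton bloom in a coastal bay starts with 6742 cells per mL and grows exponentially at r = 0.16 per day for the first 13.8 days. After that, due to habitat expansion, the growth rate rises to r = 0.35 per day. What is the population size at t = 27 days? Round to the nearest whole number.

6225174 cells per mL

Phase 1: N(13.8) = 6742·e^(0.16×13.8) = 6742·e^2.208 = 61335.4.
Phase 2 runs for 27 − 13.8 = 13.2 days at r = 0.35.
N(27) = 61335.4·e^(0.35×13.2) = 61335.4·e^4.62 = 6.225174×10^6.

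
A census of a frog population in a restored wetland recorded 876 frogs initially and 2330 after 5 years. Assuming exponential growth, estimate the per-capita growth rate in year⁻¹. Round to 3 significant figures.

From N(t) = N₀·e^(rt): e^(r·5) = 2330/876 = 2.6598.
r·5 = ln(2.6598) = 0.97826, so r = 0.97826/5 = 0.19565.

0.196 per year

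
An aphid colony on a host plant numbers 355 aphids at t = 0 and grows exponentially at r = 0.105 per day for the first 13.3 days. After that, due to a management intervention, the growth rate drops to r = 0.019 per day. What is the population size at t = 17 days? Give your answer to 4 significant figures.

Phase 1: N(13.3) = 355·e^(0.105×13.3) = 355·e^1.397 = 1434.57.
Phase 2 runs for 17 − 13.3 = 3.7 days at r = 0.019.
N(17) = 1434.57·e^(0.019×3.7) = 1434.57·e^0.0703 = 1539.05.

1539 aphids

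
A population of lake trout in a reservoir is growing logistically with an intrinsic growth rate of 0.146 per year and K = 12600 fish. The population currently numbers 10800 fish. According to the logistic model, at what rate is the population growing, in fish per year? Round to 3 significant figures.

dN/dt = rN(1 − N/K) = 0.146 × 10800 × (1 − 10800/12600).
1 − 10800/12600 = 0.14286; dN/dt = 0.146 × 10800 × 0.14286 = 225.26.

225 fish per year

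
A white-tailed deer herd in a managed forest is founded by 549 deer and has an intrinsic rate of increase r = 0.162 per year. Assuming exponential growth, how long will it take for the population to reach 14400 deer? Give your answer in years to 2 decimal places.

20.17 years

Set N₀·e^(rt) = 14400: e^(0.162·t) = 14400/549 = 26.23.
0.162·t = ln(26.23) = 3.2669, so t = 3.2669/0.162 = 20.166.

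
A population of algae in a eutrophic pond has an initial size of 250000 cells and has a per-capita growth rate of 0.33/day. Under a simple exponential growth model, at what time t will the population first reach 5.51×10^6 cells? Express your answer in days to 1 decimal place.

9.4 days

Set N₀·e^(rt) = 5.51×10^6: e^(0.33·t) = 5.51×10^6/250000 = 22.04.
0.33·t = ln(22.04) = 3.0929, so t = 3.0929/0.33 = 9.3723.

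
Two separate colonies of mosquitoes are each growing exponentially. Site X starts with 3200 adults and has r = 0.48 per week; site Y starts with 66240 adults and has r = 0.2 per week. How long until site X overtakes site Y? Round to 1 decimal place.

10.8 weeks

Set 3200·e^(0.48t) = 66240·e^(0.2t).
e^((0.48 − 0.2)t) = 66240/3200 → e^(0.28·t) = 20.7.
0.28·t = ln(20.7) = 3.0301, so t = 3.0301/0.28 = 10.822.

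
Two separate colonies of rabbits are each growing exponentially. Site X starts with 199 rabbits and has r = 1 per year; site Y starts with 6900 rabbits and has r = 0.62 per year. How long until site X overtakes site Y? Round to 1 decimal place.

Set 199·e^(1t) = 6900·e^(0.62t).
e^((1 − 0.62)t) = 6900/199 → e^(0.38·t) = 34.673.
0.38·t = ln(34.673) = 3.546, so t = 3.546/0.38 = 9.3315.

9.3 years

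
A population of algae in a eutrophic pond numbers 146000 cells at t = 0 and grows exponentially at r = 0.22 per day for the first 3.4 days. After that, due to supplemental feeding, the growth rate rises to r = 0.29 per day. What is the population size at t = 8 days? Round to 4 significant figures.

1171000 cells

Phase 1: N(3.4) = 146000·e^(0.22×3.4) = 146000·e^0.748 = 308464.
Phase 2 runs for 8 − 3.4 = 4.6 days at r = 0.29.
N(8) = 308464·e^(0.29×4.6) = 308464·e^1.334 = 1.170992×10^6.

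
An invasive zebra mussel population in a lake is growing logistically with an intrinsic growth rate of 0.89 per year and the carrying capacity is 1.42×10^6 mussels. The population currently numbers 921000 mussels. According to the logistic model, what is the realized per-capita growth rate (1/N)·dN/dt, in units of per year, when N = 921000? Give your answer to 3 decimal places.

(1/N)·dN/dt = r(1 − N/K) = 0.89 × (1 − 921000/1.42×10^6).
= 0.89 × 0.35141 = 0.31275.

0.313 per year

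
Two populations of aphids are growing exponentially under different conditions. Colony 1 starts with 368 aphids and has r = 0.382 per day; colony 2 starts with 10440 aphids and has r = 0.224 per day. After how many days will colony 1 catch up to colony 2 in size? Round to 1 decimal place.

21.2 days

Set 368·e^(0.382t) = 10440·e^(0.224t).
e^((0.382 − 0.224)t) = 10440/368 → e^(0.158·t) = 28.37.
0.158·t = ln(28.37) = 3.3453, so t = 3.3453/0.158 = 21.173.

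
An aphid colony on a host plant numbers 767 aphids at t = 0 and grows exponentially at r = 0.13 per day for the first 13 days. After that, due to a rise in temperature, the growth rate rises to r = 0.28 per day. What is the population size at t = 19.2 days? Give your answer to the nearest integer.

23588 aphids

Phase 1: N(13) = 767·e^(0.13×13) = 767·e^1.69 = 4156.74.
Phase 2 runs for 19.2 − 13 = 6.2 days at r = 0.28.
N(19.2) = 4156.74·e^(0.28×6.2) = 4156.74·e^1.736 = 23587.8.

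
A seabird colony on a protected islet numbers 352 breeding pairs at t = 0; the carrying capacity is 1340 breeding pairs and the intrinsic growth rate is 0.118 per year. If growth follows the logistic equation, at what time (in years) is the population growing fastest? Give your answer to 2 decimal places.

Logistic growth is fastest at N = K/2 = 670.
A = (K − N₀)/N₀ = 2.8068. Set K/(1 + A·e^(−rt)) = K/2 → A·e^(−rt) = 1.
e^(−0.118t) = 1/2.8068 = 0.356275, so t = ln(2.8068)/0.118 = 1.0321/0.118 = 8.7462.

8.75 years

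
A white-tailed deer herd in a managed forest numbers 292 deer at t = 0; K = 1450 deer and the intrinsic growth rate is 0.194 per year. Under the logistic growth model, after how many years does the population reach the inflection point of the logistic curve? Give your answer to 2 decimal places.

Logistic growth is fastest at N = K/2 = 725.
A = (K − N₀)/N₀ = 3.9658. Set K/(1 + A·e^(−rt)) = K/2 → A·e^(−rt) = 1.
e^(−0.194t) = 1/3.9658 = 0.252159, so t = ln(3.9658)/0.194 = 1.3777/0.194 = 7.1015.

7.10 years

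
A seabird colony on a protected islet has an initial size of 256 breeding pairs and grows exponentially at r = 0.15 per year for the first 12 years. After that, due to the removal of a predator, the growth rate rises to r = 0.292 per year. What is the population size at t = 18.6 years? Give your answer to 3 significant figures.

10600 breeding pairs

Phase 1: N(12) = 256·e^(0.15×12) = 256·e^1.8 = 1548.71.
Phase 2 runs for 18.6 − 12 = 6.6 years at r = 0.292.
N(18.6) = 1548.71·e^(0.292×6.6) = 1548.71·e^1.927 = 10640.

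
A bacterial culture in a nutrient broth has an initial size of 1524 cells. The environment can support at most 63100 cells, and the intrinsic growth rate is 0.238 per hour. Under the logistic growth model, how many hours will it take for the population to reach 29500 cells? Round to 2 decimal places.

A = (K − N₀)/N₀ = (63100 − 1524)/1524 = 40.404.
Solve 63100/(1 + 40.404·e^(−0.238t)) = 29500: 1 + 40.404·e^(−0.238t) = 2.139, so e^(−0.238t) = 0.0281897.
−0.238·t = ln(0.0281897) = -3.5688, so t = 3.5688/0.238 = 14.995.

14.99 hours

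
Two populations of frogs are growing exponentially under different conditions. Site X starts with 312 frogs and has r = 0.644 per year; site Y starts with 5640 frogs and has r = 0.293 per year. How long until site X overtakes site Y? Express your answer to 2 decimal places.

Set 312·e^(0.644t) = 5640·e^(0.293t).
e^((0.644 − 0.293)t) = 5640/312 → e^(0.351·t) = 18.077.
0.351·t = ln(18.077) = 2.8946, so t = 2.8946/0.351 = 8.2468.

8.25 years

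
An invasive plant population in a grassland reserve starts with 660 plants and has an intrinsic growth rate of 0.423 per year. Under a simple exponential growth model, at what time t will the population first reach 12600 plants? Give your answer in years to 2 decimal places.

6.97 years

Set N₀·e^(rt) = 12600: e^(0.423·t) = 12600/660 = 19.091.
0.423·t = ln(19.091) = 2.9492, so t = 2.9492/0.423 = 6.9721.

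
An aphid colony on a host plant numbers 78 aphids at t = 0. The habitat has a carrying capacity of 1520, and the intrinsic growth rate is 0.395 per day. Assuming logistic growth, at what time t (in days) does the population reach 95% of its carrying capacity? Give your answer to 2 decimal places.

A = (K − N₀)/N₀ = (1520 − 78)/78 = 18.487.
Solve 1520/(1 + 18.487·e^(−0.395t)) = 1444: 1 + 18.487·e^(−0.395t) = 1.0526, so e^(−0.395t) = 0.00284692.
−0.395·t = ln(0.00284692) = -5.8615, so t = 5.8615/0.395 = 14.839.

14.84 days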